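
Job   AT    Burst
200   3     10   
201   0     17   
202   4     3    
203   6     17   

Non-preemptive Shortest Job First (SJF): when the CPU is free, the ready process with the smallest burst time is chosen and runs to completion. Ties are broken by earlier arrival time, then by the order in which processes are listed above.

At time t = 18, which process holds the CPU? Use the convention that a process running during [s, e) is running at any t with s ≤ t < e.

202

Schedule: | 201 0-17 | 202 17-20 | 200 20-30 | 203 30-47 |
Completion: 200=30  201=17  202=20  203=47
Turnaround (C−A): 200=27  201=17  202=16  203=41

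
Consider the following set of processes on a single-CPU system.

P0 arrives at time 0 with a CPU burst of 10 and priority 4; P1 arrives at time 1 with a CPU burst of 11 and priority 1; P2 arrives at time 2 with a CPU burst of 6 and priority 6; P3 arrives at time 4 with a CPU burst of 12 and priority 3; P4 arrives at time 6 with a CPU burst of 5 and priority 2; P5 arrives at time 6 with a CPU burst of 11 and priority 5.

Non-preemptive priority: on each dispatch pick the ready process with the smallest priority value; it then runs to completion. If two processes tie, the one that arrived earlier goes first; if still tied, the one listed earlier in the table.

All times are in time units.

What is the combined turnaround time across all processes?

180

Timeline: | P0 0-10 | P1 10-21 | P4 21-26 | P3 26-38 | P5 38-49 | P2 49-55 |
Completion: P0=10  P1=21  P2=55  P3=38  P4=26  P5=49
Turnaround (C−A): P0=10  P1=20  P2=53  P3=34  P4=20  P5=43
Turnaround = completion − arrival: P0=10, P1=20, P2=53, P3=34, P4=20, P5=43
Total turnaround = 10 + 20 + 53 + 34 + 20 + 43 = 180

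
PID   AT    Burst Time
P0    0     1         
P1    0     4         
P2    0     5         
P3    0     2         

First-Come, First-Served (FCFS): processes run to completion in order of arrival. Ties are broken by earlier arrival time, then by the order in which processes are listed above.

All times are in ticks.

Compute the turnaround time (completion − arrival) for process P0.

1

Schedule: | P0 0-1 | P1 1-5 | P2 5-10 | P3 10-12 |
Completion: P0=1  P1=5  P2=10  P3=12
Turnaround (C−A): P0=1  P1=5  P2=10  P3=12
Turnaround(P0) = completion − arrival = 1 − 0 = 1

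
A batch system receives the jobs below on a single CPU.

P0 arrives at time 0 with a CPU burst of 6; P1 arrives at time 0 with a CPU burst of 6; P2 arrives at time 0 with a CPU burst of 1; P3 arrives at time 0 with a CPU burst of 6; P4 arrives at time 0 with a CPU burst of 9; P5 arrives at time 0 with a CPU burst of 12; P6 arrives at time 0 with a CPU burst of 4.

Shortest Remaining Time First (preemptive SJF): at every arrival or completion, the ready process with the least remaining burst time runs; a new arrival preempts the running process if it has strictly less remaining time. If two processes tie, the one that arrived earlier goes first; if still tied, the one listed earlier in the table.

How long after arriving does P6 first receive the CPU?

1

Gantt: | P2 0-1 | P6 1-5 | P0 5-11 | P1 11-17 | P3 17-23 | P4 23-32 | P5 32-44 |
Completion: P0=11  P1=17  P2=1  P3=23  P4=32  P5=44  P6=5
Turnaround (C−A): P0=11  P1=17  P2=1  P3=23  P4=32  P5=44  P6=5
Response(P6) = first start − arrival = 1 − 0 = 1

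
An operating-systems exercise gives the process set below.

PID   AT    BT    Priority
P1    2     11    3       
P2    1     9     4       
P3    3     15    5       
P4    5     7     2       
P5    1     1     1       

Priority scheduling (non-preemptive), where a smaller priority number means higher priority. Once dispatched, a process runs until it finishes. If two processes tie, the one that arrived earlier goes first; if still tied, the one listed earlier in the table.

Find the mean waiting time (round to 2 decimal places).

Timeline: | idle 0-1 | P5 1-2 | P1 2-13 | P4 13-20 | P2 20-29 | P3 29-44 |
Completion: P1=13  P2=29  P3=44  P4=20  P5=2
Turnaround (C−A): P1=11  P2=28  P3=41  P4=15  P5=1
Waiting times: P1=0, P2=19, P3=26, P4=8, P5=0
Average waiting = (0+19+26+8+0) / 5 = 53/5 = 10.60

10.60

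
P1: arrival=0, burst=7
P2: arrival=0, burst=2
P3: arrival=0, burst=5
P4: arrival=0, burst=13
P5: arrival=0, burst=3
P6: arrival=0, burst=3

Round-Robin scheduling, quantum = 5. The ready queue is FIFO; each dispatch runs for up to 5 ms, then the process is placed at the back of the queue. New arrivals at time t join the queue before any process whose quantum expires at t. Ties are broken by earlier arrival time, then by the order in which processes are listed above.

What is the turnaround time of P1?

25

Schedule: | P1 0-5 | P2 5-7 | P3 7-12 | P4 12-17 | P5 17-20 | P6 20-23 | P1 23-25 | P4 25-33 |
Completion: P1=25  P2=7  P3=12  P4=33  P5=20  P6=23
Turnaround(P1) = completion − arrival = 25 − 0 = 25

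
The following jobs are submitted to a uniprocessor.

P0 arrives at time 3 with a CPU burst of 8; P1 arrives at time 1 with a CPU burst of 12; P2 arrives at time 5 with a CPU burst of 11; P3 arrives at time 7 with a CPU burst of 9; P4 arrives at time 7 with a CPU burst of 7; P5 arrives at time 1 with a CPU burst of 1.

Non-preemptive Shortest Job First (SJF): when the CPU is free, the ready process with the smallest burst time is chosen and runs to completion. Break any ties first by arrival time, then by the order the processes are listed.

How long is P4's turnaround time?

14

Gantt: | idle 0-1 | P5 1-2 | P1 2-14 | P4 14-21 | P0 21-29 | P3 29-38 | P2 38-49 |
Completion: P0=29  P1=14  P2=49  P3=38  P4=21  P5=2
Turnaround (C−A): P0=26  P1=13  P2=44  P3=31  P4=14  P5=1
Turnaround(P4) = completion − arrival = 21 − 7 = 14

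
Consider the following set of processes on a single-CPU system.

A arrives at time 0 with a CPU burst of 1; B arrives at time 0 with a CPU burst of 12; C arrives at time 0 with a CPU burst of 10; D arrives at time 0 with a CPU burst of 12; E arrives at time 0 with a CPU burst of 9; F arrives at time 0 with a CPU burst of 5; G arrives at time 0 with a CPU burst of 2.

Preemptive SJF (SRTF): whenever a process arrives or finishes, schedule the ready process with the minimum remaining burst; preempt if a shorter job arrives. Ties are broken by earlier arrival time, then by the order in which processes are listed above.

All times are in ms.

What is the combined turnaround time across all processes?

146

Gantt: | A 0-1 | G 1-3 | F 3-8 | E 8-17 | C 17-27 | B 27-39 | D 39-51 |
Completion: A=1  B=39  C=27  D=51  E=17  F=8  G=3
Turnaround (C−A): A=1  B=39  C=27  D=51  E=17  F=8  G=3
Turnaround = completion − arrival: A=1, B=39, C=27, D=51, E=17, F=8, G=3
Total turnaround = 1 + 39 + 27 + 51 + 17 + 8 + 3 = 146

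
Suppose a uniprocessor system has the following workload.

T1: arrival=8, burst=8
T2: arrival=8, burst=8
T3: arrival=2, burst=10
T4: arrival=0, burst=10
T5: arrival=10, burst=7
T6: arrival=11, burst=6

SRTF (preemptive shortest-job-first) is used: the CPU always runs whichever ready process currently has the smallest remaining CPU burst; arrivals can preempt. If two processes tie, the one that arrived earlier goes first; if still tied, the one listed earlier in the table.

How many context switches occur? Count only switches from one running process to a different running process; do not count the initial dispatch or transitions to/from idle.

Timeline: | T4 0-10 | T5 10-17 | T6 17-23 | T1 23-31 | T2 31-39 | T3 39-49 |
Completion: T1=31  T2=39  T3=49  T4=10  T5=17  T6=23
Turnaround (C−A): T1=23  T2=31  T3=47  T4=10  T5=7  T6=12

5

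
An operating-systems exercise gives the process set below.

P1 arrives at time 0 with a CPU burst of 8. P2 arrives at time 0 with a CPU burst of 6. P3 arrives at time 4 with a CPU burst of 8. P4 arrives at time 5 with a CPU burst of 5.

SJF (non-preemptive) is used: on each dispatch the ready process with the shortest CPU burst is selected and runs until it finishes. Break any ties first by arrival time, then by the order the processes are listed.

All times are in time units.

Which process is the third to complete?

P1

Schedule: | P2 0-6 | P4 6-11 | P1 11-19 | P3 19-27 |
Completion: P1=19  P2=6  P3=27  P4=11
Finish order: P2 → P4 → P1 → P3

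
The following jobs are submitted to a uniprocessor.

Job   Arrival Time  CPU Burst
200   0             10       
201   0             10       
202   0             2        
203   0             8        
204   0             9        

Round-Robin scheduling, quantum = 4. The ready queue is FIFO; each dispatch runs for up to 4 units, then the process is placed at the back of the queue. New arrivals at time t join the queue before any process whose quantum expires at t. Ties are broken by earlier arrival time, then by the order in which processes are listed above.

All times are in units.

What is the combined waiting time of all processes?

Gantt: | 200 0-4 | 201 4-8 | 202 8-10 | 203 10-14 | 204 14-18 | 200 18-22 | 201 22-26 | 203 26-30 | 204 30-34 | 200 34-36 | 201 36-38 | 204 38-39 |
Completion: 200=36  201=38  202=10  203=30  204=39
Turnaround (C−A): 200=36  201=38  202=10  203=30  204=39
Waiting = turnaround − burst: 200=26, 201=28, 202=8, 203=22, 204=30
Total waiting = 26 + 28 + 8 + 22 + 30 = 114

114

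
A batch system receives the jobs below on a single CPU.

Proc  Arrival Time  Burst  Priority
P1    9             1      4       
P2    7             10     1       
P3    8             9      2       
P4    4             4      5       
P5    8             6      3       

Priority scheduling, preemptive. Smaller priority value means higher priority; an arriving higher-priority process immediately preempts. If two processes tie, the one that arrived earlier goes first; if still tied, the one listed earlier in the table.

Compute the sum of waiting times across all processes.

76

Schedule: | idle 0-4 | P4 4-7 | P2 7-17 | P3 17-26 | P5 26-32 | P1 32-33 | P4 33-34 |
Completion: P1=33  P2=17  P3=26  P4=34  P5=32
Turnaround (C−A): P1=24  P2=10  P3=18  P4=30  P5=24
Waiting = turnaround − burst: P1=23, P2=0, P3=9, P4=26, P5=18
Total waiting = 23 + 0 + 9 + 26 + 18 = 76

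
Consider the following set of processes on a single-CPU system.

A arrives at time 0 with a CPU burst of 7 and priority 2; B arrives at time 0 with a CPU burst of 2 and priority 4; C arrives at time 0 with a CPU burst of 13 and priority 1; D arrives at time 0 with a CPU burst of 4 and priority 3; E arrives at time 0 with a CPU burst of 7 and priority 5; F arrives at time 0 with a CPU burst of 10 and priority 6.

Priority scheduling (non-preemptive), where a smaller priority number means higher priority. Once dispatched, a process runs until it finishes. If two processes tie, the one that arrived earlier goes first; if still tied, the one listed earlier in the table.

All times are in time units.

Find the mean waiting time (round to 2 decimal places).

19.33

Timeline: | C 0-13 | A 13-20 | D 20-24 | B 24-26 | E 26-33 | F 33-43 |
Completion: A=20  B=26  C=13  D=24  E=33  F=43
Waiting times: A=13, B=24, C=0, D=20, E=26, F=33
Average waiting = (13+24+0+20+26+33) / 6 = 116/6 = 19.33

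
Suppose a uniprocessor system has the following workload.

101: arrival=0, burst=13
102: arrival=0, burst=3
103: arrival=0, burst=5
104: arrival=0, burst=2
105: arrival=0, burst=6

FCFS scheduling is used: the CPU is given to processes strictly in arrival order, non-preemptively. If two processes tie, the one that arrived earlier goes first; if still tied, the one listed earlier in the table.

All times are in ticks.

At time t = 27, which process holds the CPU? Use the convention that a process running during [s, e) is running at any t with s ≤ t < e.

Gantt: | 101 0-13 | 102 13-16 | 103 16-21 | 104 21-23 | 105 23-29 |
Completion: 101=13  102=16  103=21  104=23  105=29

105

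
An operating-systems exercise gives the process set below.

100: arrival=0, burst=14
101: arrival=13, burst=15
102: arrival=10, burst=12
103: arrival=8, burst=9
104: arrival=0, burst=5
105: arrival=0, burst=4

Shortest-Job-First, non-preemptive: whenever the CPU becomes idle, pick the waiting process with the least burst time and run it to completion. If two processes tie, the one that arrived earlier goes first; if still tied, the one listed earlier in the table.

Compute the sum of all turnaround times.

133

Timeline: | 105 0-4 | 104 4-9 | 103 9-18 | 102 18-30 | 100 30-44 | 101 44-59 |
Completion: 100=44  101=59  102=30  103=18  104=9  105=4
Turnaround (C−A): 100=44  101=46  102=20  103=10  104=9  105=4
Turnaround = completion − arrival: 100=44, 101=46, 102=20, 103=10, 104=9, 105=4
Total turnaround = 44 + 46 + 20 + 10 + 9 + 4 = 133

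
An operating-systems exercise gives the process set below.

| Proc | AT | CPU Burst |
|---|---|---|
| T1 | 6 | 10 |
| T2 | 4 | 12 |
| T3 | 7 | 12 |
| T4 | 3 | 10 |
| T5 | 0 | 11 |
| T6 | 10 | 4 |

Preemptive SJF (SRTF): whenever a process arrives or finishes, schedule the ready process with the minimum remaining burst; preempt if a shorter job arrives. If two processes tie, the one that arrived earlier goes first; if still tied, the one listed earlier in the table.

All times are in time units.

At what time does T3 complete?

Timeline: | T5 0-11 | T6 11-15 | T4 15-25 | T1 25-35 | T2 35-47 | T3 47-59 |
Completion: T1=35  T2=47  T3=59  T4=25  T5=11  T6=15
Turnaround (C−A): T1=29  T2=43  T3=52  T4=22  T5=11  T6=5

59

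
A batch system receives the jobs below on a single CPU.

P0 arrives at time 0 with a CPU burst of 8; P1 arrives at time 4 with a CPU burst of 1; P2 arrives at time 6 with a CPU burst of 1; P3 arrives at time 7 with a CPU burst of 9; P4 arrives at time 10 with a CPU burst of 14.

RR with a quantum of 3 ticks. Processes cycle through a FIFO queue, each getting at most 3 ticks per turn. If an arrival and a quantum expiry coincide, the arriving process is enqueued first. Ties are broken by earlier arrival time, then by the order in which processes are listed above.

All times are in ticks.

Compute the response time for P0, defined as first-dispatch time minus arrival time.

Schedule: | P0 0-6 | P1 6-7 | P2 7-8 | P0 8-10 | P3 10-13 | P4 13-16 | P3 16-19 | P4 19-22 | P3 22-25 | P4 25-33 |
Completion: P0=10  P1=7  P2=8  P3=25  P4=33
Response(P0) = first start − arrival = 0 − 0 = 0

0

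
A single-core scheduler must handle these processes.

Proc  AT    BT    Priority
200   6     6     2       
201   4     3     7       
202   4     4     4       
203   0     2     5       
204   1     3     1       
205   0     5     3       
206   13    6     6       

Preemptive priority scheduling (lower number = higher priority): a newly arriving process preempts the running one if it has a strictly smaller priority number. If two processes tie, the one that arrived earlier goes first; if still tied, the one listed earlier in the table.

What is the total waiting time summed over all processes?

Schedule: | 205 0-1 | 204 1-4 | 205 4-6 | 200 6-12 | 205 12-14 | 202 14-18 | 203 18-20 | 206 20-26 | 201 26-29 |
Completion: 200=12  201=29  202=18  203=20  204=4  205=14  206=26
Waiting = turnaround − burst: 200=0, 201=22, 202=10, 203=18, 204=0, 205=9, 206=7
Total waiting = 0 + 22 + 10 + 18 + 0 + 9 + 7 = 66

66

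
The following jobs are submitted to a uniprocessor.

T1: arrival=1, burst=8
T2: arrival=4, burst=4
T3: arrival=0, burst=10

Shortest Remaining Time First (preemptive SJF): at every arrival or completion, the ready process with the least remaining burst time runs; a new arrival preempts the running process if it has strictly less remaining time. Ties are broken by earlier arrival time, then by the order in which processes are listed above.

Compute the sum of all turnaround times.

Gantt: | T3 0-1 | T1 1-4 | T2 4-8 | T1 8-13 | T3 13-22 |
Completion: T1=13  T2=8  T3=22
Turnaround (C−A): T1=12  T2=4  T3=22
Turnaround = completion − arrival: T1=12, T2=4, T3=22
Total turnaround = 12 + 4 + 22 = 38

38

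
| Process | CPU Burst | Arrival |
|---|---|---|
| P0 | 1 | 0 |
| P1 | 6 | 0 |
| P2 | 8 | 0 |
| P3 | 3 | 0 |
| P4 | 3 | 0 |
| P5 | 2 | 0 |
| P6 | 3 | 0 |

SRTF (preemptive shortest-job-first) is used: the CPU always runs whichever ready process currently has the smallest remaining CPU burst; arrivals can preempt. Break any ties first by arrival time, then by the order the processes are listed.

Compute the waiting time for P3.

3

Timeline: | P0 0-1 | P5 1-3 | P3 3-6 | P4 6-9 | P6 9-12 | P1 12-18 | P2 18-26 |
Completion: P0=1  P1=18  P2=26  P3=6  P4=9  P5=3  P6=12
Waiting(P3) = turnaround − burst = 6 − 3 = 3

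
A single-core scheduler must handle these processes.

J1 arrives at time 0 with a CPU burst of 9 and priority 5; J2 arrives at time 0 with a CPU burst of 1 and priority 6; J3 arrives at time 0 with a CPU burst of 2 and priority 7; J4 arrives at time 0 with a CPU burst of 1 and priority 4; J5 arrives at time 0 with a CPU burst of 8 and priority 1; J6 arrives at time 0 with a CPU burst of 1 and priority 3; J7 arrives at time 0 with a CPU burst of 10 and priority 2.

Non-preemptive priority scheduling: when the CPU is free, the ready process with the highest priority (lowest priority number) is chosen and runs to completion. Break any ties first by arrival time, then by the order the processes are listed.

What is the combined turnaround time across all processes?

Schedule: | J5 0-8 | J7 8-18 | J6 18-19 | J4 19-20 | J1 20-29 | J2 29-30 | J3 30-32 |
Completion: J1=29  J2=30  J3=32  J4=20  J5=8  J6=19  J7=18
Turnaround (C−A): J1=29  J2=30  J3=32  J4=20  J5=8  J6=19  J7=18
Turnaround = completion − arrival: J1=29, J2=30, J3=32, J4=20, J5=8, J6=19, J7=18
Total turnaround = 29 + 30 + 32 + 20 + 8 + 19 + 18 = 156

156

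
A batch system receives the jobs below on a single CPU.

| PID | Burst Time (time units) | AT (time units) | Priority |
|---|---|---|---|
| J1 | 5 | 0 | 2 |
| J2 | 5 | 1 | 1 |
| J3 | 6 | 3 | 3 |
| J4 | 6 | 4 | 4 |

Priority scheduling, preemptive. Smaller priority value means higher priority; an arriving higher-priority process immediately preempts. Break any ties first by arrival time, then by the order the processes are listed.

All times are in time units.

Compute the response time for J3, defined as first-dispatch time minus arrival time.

Gantt: | J1 0-1 | J2 1-6 | J1 6-10 | J3 10-16 | J4 16-22 |
Completion: J1=10  J2=6  J3=16  J4=22
Response(J3) = first start − arrival = 10 − 3 = 7

7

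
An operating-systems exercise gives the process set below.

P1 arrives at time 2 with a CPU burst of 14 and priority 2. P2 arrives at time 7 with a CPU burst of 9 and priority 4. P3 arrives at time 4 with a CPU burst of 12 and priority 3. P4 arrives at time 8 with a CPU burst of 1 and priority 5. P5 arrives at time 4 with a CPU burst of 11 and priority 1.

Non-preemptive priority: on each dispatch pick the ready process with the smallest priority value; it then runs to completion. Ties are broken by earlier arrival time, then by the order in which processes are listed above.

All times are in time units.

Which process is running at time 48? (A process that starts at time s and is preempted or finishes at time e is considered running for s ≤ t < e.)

P4

Schedule: | idle 0-2 | P1 2-16 | P5 16-27 | P3 27-39 | P2 39-48 | P4 48-49 |
Completion: P1=16  P2=48  P3=39  P4=49  P5=27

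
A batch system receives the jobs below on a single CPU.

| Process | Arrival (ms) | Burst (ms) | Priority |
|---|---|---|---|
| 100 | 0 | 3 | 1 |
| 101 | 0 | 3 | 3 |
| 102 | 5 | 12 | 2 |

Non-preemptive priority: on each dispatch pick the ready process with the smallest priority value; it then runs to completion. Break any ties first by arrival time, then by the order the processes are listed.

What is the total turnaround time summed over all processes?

Schedule: | 100 0-3 | 101 3-6 | 102 6-18 |
Completion: 100=3  101=6  102=18
Turnaround = completion − arrival: 100=3, 101=6, 102=13
Total turnaround = 3 + 6 + 13 = 22

22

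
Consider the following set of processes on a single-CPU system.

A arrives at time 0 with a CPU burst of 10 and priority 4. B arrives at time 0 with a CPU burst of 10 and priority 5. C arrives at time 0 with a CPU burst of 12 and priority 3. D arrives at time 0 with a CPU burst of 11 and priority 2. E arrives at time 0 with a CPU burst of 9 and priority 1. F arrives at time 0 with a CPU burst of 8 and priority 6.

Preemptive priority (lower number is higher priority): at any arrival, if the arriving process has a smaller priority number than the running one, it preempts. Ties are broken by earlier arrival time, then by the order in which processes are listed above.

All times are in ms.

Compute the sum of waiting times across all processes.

155

Gantt: | E 0-9 | D 9-20 | C 20-32 | A 32-42 | B 42-52 | F 52-60 |
Completion: A=42  B=52  C=32  D=20  E=9  F=60
Turnaround (C−A): A=42  B=52  C=32  D=20  E=9  F=60
Waiting = turnaround − burst: A=32, B=42, C=20, D=9, E=0, F=52
Total waiting = 32 + 42 + 20 + 9 + 0 + 52 = 155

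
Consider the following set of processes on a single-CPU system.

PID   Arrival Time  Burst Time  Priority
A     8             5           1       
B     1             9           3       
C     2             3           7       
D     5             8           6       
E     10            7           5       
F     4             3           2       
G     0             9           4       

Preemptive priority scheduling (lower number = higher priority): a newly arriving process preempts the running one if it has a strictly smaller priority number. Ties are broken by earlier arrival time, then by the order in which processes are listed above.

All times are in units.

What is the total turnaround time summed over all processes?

152

Gantt: | G 0-1 | B 1-4 | F 4-7 | B 7-8 | A 8-13 | B 13-18 | G 18-26 | E 26-33 | D 33-41 | C 41-44 |
Completion: A=13  B=18  C=44  D=41  E=33  F=7  G=26
Turnaround (C−A): A=5  B=17  C=42  D=36  E=23  F=3  G=26
Turnaround = completion − arrival: A=5, B=17, C=42, D=36, E=23, F=3, G=26
Total turnaround = 5 + 17 + 42 + 36 + 23 + 3 + 26 = 152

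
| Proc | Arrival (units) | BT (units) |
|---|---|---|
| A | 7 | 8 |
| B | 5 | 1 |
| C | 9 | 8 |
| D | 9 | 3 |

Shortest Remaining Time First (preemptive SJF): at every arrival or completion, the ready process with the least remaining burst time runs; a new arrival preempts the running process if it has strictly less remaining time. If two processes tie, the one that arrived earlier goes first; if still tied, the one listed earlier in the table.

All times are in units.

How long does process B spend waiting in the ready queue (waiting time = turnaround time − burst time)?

Timeline: | idle 0-5 | B 5-6 | idle 6-7 | A 7-9 | D 9-12 | A 12-18 | C 18-26 |
Completion: A=18  B=6  C=26  D=12
Turnaround (C−A): A=11  B=1  C=17  D=3
Waiting(B) = turnaround − burst = 1 − 1 = 0

0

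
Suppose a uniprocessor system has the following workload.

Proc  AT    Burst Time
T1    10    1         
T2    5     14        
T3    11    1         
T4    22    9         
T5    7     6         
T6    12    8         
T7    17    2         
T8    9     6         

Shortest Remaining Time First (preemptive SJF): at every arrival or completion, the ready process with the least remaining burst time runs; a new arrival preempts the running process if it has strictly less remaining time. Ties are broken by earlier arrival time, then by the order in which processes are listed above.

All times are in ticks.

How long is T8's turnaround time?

Gantt: | idle 0-5 | T2 5-7 | T5 7-10 | T1 10-11 | T3 11-12 | T5 12-15 | T8 15-17 | T7 17-19 | T8 19-23 | T6 23-31 | T4 31-40 | T2 40-52 |
Completion: T1=11  T2=52  T3=12  T4=40  T5=15  T6=31  T7=19  T8=23
Turnaround (C−A): T1=1  T2=47  T3=1  T4=18  T5=8  T6=19  T7=2  T8=14
Turnaround(T8) = completion − arrival = 23 − 9 = 14

14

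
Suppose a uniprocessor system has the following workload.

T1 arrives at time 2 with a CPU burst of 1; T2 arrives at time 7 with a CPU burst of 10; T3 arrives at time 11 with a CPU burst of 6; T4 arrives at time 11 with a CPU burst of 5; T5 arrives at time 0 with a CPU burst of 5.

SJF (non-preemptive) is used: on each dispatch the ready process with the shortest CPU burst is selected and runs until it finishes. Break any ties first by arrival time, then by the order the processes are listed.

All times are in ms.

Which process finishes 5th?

Schedule: | T5 0-5 | T1 5-6 | idle 6-7 | T2 7-17 | T4 17-22 | T3 22-28 |
Completion: T1=6  T2=17  T3=28  T4=22  T5=5
Finish order: T5 → T1 → T2 → T4 → T3

T3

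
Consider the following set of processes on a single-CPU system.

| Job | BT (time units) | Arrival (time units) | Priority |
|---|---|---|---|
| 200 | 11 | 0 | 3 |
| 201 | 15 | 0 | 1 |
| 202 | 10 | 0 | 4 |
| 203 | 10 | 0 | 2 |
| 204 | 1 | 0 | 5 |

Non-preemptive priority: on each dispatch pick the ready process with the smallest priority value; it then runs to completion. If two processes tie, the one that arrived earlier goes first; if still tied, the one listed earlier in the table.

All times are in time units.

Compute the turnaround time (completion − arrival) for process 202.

Gantt: | 201 0-15 | 203 15-25 | 200 25-36 | 202 36-46 | 204 46-47 |
Completion: 200=36  201=15  202=46  203=25  204=47
Turnaround (C−A): 200=36  201=15  202=46  203=25  204=47
Turnaround(202) = completion − arrival = 46 − 0 = 46

46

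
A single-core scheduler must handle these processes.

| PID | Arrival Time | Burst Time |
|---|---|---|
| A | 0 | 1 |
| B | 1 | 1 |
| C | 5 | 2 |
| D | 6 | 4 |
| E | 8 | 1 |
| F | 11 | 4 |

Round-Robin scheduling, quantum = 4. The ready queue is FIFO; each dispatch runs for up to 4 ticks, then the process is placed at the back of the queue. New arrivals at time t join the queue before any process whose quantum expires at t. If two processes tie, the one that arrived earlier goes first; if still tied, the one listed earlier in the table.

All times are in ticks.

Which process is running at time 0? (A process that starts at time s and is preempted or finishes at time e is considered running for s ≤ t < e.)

A

Schedule: | A 0-1 | B 1-2 | idle 2-5 | C 5-7 | D 7-11 | E 11-12 | F 12-16 |
Completion: A=1  B=2  C=7  D=11  E=12  F=16
Turnaround (C−A): A=1  B=1  C=2  D=5  E=4  F=5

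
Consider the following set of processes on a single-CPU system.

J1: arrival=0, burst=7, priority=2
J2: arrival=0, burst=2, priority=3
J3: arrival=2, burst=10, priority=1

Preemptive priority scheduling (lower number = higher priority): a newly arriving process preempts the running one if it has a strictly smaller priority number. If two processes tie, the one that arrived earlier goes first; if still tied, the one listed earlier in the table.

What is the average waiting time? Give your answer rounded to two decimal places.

Schedule: | J1 0-2 | J3 2-12 | J1 12-17 | J2 17-19 |
Completion: J1=17  J2=19  J3=12
Turnaround (C−A): J1=17  J2=19  J3=10
Waiting times: J1=10, J2=17, J3=0
Average waiting = (10+17+0) / 3 = 27/3 = 9.00

9.00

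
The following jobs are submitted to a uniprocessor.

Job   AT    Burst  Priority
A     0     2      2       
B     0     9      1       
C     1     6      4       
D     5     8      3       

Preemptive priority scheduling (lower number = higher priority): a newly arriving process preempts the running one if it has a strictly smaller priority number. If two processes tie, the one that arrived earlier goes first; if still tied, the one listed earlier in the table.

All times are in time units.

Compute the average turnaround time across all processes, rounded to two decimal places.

Gantt: | B 0-9 | A 9-11 | D 11-19 | C 19-25 |
Completion: A=11  B=9  C=25  D=19
Turnaround (C−A): A=11  B=9  C=24  D=14
Turnaround times: A=11, B=9, C=24, D=14
Average turnaround = (11+9+24+14) / 4 = 58/4 = 14.50

14.50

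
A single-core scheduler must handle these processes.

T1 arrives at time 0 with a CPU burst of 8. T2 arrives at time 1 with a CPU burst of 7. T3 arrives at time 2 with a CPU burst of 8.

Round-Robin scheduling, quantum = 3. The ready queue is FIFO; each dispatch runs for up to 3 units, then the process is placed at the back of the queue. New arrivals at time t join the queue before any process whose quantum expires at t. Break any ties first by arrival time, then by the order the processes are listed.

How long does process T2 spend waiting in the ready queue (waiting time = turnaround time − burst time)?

Timeline: | T1 0-3 | T2 3-6 | T3 6-9 | T1 9-12 | T2 12-15 | T3 15-18 | T1 18-20 | T2 20-21 | T3 21-23 |
Completion: T1=20  T2=21  T3=23
Turnaround (C−A): T1=20  T2=20  T3=21
Waiting(T2) = turnaround − burst = 20 − 7 = 13

13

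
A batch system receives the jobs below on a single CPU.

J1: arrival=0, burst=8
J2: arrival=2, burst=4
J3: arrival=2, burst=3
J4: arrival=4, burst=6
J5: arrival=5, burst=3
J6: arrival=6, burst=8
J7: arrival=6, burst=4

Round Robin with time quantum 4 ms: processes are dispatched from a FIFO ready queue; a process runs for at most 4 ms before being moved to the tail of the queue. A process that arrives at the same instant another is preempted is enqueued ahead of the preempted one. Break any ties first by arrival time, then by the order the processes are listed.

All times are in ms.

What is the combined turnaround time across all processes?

133

Timeline: | J1 0-4 | J2 4-8 | J3 8-11 | J4 11-15 | J1 15-19 | J5 19-22 | J6 22-26 | J7 26-30 | J4 30-32 | J6 32-36 |
Completion: J1=19  J2=8  J3=11  J4=32  J5=22  J6=36  J7=30
Turnaround (C−A): J1=19  J2=6  J3=9  J4=28  J5=17  J6=30  J7=24
Turnaround = completion − arrival: J1=19, J2=6, J3=9, J4=28, J5=17, J6=30, J7=24
Total turnaround = 19 + 6 + 9 + 28 + 17 + 30 + 24 = 133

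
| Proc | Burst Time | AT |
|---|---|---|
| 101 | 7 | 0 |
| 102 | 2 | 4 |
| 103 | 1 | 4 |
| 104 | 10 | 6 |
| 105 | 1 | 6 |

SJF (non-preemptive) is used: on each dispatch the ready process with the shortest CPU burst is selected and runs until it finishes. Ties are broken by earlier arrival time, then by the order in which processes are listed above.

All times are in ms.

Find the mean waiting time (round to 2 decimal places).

3.00

Timeline: | 101 0-7 | 103 7-8 | 105 8-9 | 102 9-11 | 104 11-21 |
Completion: 101=7  102=11  103=8  104=21  105=9
Turnaround (C−A): 101=7  102=7  103=4  104=15  105=3
Waiting times: 101=0, 102=5, 103=3, 104=5, 105=2
Average waiting = (0+5+3+5+2) / 5 = 15/5 = 3.00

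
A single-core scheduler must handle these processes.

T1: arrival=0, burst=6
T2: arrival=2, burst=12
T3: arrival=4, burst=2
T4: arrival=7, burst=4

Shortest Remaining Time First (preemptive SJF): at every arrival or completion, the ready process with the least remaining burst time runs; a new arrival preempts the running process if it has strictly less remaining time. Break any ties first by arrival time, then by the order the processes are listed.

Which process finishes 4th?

Gantt: | T1 0-6 | T3 6-8 | T4 8-12 | T2 12-24 |
Completion: T1=6  T2=24  T3=8  T4=12
Turnaround (C−A): T1=6  T2=22  T3=4  T4=5
Finish order: T1 → T3 → T4 → T2

T2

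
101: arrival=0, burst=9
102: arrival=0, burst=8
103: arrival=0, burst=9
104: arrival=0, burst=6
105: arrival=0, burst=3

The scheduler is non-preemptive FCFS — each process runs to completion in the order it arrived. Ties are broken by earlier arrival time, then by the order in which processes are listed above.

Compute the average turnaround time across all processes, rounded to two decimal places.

Gantt: | 101 0-9 | 102 9-17 | 103 17-26 | 104 26-32 | 105 32-35 |
Completion: 101=9  102=17  103=26  104=32  105=35
Turnaround (C−A): 101=9  102=17  103=26  104=32  105=35
Turnaround times: 101=9, 102=17, 103=26, 104=32, 105=35
Average turnaround = (9+17+26+32+35) / 5 = 119/5 = 23.80

23.80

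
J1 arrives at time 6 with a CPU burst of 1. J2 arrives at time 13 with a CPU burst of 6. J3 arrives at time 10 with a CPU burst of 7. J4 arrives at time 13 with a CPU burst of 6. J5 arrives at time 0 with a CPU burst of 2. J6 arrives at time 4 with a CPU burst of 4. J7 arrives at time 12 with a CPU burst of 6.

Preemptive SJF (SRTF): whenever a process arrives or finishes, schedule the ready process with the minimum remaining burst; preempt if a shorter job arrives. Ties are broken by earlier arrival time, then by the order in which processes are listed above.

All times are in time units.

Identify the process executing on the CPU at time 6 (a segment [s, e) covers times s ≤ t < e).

J1

Gantt: | J5 0-2 | idle 2-4 | J6 4-6 | J1 6-7 | J6 7-9 | idle 9-10 | J3 10-17 | J7 17-23 | J2 23-29 | J4 29-35 |
Completion: J1=7  J2=29  J3=17  J4=35  J5=2  J6=9  J7=23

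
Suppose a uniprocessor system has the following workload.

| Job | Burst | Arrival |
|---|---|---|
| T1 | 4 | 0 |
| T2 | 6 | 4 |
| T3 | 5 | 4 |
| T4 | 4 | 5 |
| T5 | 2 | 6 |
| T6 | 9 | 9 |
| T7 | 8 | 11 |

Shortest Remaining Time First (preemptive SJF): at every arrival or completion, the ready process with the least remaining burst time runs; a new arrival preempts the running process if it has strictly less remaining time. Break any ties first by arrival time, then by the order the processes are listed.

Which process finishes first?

T1

Timeline: | T1 0-4 | T3 4-6 | T5 6-8 | T3 8-11 | T4 11-15 | T2 15-21 | T7 21-29 | T6 29-38 |
Completion: T1=4  T2=21  T3=11  T4=15  T5=8  T6=38  T7=29
Finish order: T1 → T5 → T3 → T4 → T2 → T7 → T6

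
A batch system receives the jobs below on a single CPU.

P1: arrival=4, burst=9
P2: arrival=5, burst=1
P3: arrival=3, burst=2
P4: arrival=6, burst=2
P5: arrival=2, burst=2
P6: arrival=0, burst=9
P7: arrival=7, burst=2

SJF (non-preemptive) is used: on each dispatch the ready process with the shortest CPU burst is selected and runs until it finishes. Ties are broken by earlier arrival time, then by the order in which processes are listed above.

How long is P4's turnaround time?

Timeline: | P6 0-9 | P2 9-10 | P5 10-12 | P3 12-14 | P4 14-16 | P7 16-18 | P1 18-27 |
Completion: P1=27  P2=10  P3=14  P4=16  P5=12  P6=9  P7=18
Turnaround (C−A): P1=23  P2=5  P3=11  P4=10  P5=10  P6=9  P7=11
Turnaround(P4) = completion − arrival = 16 − 6 = 10

10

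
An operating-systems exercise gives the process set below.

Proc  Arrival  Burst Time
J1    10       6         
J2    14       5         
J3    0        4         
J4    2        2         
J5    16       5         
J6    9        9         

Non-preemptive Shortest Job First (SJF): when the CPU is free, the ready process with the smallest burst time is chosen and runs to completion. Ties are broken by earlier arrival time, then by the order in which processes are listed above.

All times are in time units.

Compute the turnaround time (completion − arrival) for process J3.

4

Timeline: | J3 0-4 | J4 4-6 | idle 6-9 | J6 9-18 | J2 18-23 | J5 23-28 | J1 28-34 |
Completion: J1=34  J2=23  J3=4  J4=6  J5=28  J6=18
Turnaround (C−A): J1=24  J2=9  J3=4  J4=4  J5=12  J6=9
Turnaround(J3) = completion − arrival = 4 − 0 = 4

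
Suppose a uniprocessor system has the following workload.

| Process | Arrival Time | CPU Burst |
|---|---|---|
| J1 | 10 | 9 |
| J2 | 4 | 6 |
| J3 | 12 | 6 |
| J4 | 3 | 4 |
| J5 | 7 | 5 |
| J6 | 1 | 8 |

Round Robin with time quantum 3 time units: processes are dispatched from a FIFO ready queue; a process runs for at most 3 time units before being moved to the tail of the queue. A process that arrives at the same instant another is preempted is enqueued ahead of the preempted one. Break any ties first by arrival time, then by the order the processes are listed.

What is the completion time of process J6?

Gantt: | idle 0-1 | J6 1-4 | J4 4-7 | J2 7-10 | J6 10-13 | J5 13-16 | J4 16-17 | J1 17-20 | J2 20-23 | J3 23-26 | J6 26-28 | J5 28-30 | J1 30-33 | J3 33-36 | J1 36-39 |
Completion: J1=39  J2=23  J3=36  J4=17  J5=30  J6=28
Turnaround (C−A): J1=29  J2=19  J3=24  J4=14  J5=23  J6=27

28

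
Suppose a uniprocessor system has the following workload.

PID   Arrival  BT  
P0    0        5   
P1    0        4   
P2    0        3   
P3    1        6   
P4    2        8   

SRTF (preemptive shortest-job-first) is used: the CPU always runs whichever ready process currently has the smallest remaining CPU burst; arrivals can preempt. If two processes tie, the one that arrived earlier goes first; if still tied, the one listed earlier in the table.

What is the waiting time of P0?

Timeline: | P2 0-3 | P1 3-7 | P0 7-12 | P3 12-18 | P4 18-26 |
Completion: P0=12  P1=7  P2=3  P3=18  P4=26
Waiting(P0) = turnaround − burst = 12 − 5 = 7

7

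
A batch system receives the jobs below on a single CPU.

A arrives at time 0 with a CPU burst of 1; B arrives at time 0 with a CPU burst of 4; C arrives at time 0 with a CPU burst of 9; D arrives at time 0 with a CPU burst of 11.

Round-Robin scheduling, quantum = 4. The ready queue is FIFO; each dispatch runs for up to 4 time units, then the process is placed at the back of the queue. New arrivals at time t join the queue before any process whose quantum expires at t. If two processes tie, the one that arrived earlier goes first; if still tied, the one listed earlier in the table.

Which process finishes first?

Gantt: | A 0-1 | B 1-5 | C 5-9 | D 9-13 | C 13-17 | D 17-21 | C 21-22 | D 22-25 |
Completion: A=1  B=5  C=22  D=25
Turnaround (C−A): A=1  B=5  C=22  D=25
Finish order: A → B → C → D

A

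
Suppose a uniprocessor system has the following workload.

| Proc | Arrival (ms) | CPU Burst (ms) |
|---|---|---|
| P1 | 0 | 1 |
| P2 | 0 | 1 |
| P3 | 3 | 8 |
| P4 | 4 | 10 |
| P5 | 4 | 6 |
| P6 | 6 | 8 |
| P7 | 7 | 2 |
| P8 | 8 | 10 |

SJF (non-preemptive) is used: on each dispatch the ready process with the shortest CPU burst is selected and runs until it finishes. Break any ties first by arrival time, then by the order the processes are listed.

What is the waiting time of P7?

Gantt: | P1 0-1 | P2 1-2 | idle 2-3 | P3 3-11 | P7 11-13 | P5 13-19 | P6 19-27 | P4 27-37 | P8 37-47 |
Completion: P1=1  P2=2  P3=11  P4=37  P5=19  P6=27  P7=13  P8=47
Waiting(P7) = turnaround − burst = 6 − 2 = 4

4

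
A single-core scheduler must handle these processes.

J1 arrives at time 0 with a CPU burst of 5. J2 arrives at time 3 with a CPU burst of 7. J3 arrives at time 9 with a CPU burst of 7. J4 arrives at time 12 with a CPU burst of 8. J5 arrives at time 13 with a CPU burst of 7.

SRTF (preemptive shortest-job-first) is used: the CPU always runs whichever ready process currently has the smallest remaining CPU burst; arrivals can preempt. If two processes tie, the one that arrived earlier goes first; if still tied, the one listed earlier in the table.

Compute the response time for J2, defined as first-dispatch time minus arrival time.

Timeline: | J1 0-5 | J2 5-12 | J3 12-19 | J5 19-26 | J4 26-34 |
Completion: J1=5  J2=12  J3=19  J4=34  J5=26
Turnaround (C−A): J1=5  J2=9  J3=10  J4=22  J5=13
Response(J2) = first start − arrival = 5 − 3 = 2

2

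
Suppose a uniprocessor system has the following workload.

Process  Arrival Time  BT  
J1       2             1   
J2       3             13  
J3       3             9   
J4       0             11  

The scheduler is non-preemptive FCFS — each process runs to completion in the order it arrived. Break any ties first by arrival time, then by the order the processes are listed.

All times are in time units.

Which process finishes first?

Schedule: | J4 0-11 | J1 11-12 | J2 12-25 | J3 25-34 |
Completion: J1=12  J2=25  J3=34  J4=11
Turnaround (C−A): J1=10  J2=22  J3=31  J4=11
Finish order: J4 → J1 → J2 → J3

J4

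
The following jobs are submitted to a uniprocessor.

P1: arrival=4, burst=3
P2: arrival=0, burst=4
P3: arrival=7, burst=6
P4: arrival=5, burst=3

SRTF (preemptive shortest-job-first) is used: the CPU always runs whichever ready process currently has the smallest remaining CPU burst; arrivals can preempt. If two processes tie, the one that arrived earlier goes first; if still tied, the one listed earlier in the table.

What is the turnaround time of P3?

Schedule: | P2 0-4 | P1 4-7 | P4 7-10 | P3 10-16 |
Completion: P1=7  P2=4  P3=16  P4=10
Turnaround (C−A): P1=3  P2=4  P3=9  P4=5
Turnaround(P3) = completion − arrival = 16 − 7 = 9

9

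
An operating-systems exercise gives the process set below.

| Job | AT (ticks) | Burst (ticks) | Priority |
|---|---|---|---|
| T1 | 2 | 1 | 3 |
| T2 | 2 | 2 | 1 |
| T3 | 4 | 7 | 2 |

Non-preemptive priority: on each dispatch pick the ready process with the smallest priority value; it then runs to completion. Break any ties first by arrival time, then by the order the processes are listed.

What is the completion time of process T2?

4

Timeline: | idle 0-2 | T2 2-4 | T3 4-11 | T1 11-12 |
Completion: T1=12  T2=4  T3=11
Turnaround (C−A): T1=10  T2=2  T3=7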